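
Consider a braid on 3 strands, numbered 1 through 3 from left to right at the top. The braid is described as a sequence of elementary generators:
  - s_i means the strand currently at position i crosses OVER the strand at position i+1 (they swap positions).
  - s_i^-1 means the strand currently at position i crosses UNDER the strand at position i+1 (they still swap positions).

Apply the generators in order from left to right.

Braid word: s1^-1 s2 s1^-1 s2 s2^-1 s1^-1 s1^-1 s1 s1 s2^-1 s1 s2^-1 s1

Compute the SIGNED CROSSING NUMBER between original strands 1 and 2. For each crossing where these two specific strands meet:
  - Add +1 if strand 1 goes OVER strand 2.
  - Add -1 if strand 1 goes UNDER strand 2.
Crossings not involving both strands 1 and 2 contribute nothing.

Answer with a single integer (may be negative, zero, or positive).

Answer: -1

Derivation:
Gen 1: 1 under 2. Both 1&2? yes. Contrib: -1. Sum: -1
Gen 2: crossing 1x3. Both 1&2? no. Sum: -1
Gen 3: crossing 2x3. Both 1&2? no. Sum: -1
Gen 4: 2 over 1. Both 1&2? yes. Contrib: -1. Sum: -2
Gen 5: 1 under 2. Both 1&2? yes. Contrib: -1. Sum: -3
Gen 6: crossing 3x2. Both 1&2? no. Sum: -3
Gen 7: crossing 2x3. Both 1&2? no. Sum: -3
Gen 8: crossing 3x2. Both 1&2? no. Sum: -3
Gen 9: crossing 2x3. Both 1&2? no. Sum: -3
Gen 10: 2 under 1. Both 1&2? yes. Contrib: +1. Sum: -2
Gen 11: crossing 3x1. Both 1&2? no. Sum: -2
Gen 12: crossing 3x2. Both 1&2? no. Sum: -2
Gen 13: 1 over 2. Both 1&2? yes. Contrib: +1. Sum: -1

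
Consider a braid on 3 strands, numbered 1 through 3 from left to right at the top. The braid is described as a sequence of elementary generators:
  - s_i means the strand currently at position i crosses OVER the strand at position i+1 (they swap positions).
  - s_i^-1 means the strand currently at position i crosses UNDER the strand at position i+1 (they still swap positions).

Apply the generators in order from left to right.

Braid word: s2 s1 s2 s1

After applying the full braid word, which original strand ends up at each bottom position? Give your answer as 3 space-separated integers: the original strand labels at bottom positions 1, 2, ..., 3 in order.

Answer: 2 3 1

Derivation:
Gen 1 (s2): strand 2 crosses over strand 3. Perm now: [1 3 2]
Gen 2 (s1): strand 1 crosses over strand 3. Perm now: [3 1 2]
Gen 3 (s2): strand 1 crosses over strand 2. Perm now: [3 2 1]
Gen 4 (s1): strand 3 crosses over strand 2. Perm now: [2 3 1]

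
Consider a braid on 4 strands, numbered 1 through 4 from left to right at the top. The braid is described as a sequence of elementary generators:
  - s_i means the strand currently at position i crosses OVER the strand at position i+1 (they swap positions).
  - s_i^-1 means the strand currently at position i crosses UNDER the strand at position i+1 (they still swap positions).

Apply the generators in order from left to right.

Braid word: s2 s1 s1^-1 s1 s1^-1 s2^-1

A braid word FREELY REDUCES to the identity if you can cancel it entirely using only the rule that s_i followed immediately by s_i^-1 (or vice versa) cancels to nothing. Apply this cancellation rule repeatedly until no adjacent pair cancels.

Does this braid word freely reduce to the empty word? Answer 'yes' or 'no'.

Gen 1 (s2): push. Stack: [s2]
Gen 2 (s1): push. Stack: [s2 s1]
Gen 3 (s1^-1): cancels prior s1. Stack: [s2]
Gen 4 (s1): push. Stack: [s2 s1]
Gen 5 (s1^-1): cancels prior s1. Stack: [s2]
Gen 6 (s2^-1): cancels prior s2. Stack: []
Reduced word: (empty)

Answer: yes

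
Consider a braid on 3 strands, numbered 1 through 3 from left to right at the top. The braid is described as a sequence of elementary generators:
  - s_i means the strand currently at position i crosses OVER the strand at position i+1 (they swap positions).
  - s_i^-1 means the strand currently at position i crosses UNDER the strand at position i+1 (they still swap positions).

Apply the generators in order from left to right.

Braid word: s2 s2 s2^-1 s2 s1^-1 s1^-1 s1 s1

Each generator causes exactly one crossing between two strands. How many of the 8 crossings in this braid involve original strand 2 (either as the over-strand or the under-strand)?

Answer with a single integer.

Gen 1: crossing 2x3. Involves strand 2? yes. Count so far: 1
Gen 2: crossing 3x2. Involves strand 2? yes. Count so far: 2
Gen 3: crossing 2x3. Involves strand 2? yes. Count so far: 3
Gen 4: crossing 3x2. Involves strand 2? yes. Count so far: 4
Gen 5: crossing 1x2. Involves strand 2? yes. Count so far: 5
Gen 6: crossing 2x1. Involves strand 2? yes. Count so far: 6
Gen 7: crossing 1x2. Involves strand 2? yes. Count so far: 7
Gen 8: crossing 2x1. Involves strand 2? yes. Count so far: 8

Answer: 8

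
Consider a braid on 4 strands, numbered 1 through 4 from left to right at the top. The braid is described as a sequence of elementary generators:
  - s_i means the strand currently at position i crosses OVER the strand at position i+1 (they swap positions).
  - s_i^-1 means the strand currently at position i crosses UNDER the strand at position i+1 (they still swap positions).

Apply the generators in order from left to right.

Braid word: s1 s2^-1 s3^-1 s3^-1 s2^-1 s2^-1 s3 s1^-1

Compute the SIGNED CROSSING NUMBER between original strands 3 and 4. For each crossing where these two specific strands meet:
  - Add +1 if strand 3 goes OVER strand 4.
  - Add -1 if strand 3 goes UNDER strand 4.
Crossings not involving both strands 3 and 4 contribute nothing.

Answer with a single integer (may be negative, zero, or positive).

Answer: 0

Derivation:
Gen 1: crossing 1x2. Both 3&4? no. Sum: 0
Gen 2: crossing 1x3. Both 3&4? no. Sum: 0
Gen 3: crossing 1x4. Both 3&4? no. Sum: 0
Gen 4: crossing 4x1. Both 3&4? no. Sum: 0
Gen 5: crossing 3x1. Both 3&4? no. Sum: 0
Gen 6: crossing 1x3. Both 3&4? no. Sum: 0
Gen 7: crossing 1x4. Both 3&4? no. Sum: 0
Gen 8: crossing 2x3. Both 3&4? no. Sum: 0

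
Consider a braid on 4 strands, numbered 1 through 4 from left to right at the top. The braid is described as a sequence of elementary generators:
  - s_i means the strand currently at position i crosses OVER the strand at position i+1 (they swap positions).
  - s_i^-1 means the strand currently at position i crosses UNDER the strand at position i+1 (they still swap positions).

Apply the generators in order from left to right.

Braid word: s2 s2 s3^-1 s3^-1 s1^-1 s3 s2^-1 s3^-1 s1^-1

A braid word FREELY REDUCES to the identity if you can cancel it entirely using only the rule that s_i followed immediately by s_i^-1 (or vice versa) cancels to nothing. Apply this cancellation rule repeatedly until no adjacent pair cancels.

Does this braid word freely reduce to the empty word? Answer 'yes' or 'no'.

Gen 1 (s2): push. Stack: [s2]
Gen 2 (s2): push. Stack: [s2 s2]
Gen 3 (s3^-1): push. Stack: [s2 s2 s3^-1]
Gen 4 (s3^-1): push. Stack: [s2 s2 s3^-1 s3^-1]
Gen 5 (s1^-1): push. Stack: [s2 s2 s3^-1 s3^-1 s1^-1]
Gen 6 (s3): push. Stack: [s2 s2 s3^-1 s3^-1 s1^-1 s3]
Gen 7 (s2^-1): push. Stack: [s2 s2 s3^-1 s3^-1 s1^-1 s3 s2^-1]
Gen 8 (s3^-1): push. Stack: [s2 s2 s3^-1 s3^-1 s1^-1 s3 s2^-1 s3^-1]
Gen 9 (s1^-1): push. Stack: [s2 s2 s3^-1 s3^-1 s1^-1 s3 s2^-1 s3^-1 s1^-1]
Reduced word: s2 s2 s3^-1 s3^-1 s1^-1 s3 s2^-1 s3^-1 s1^-1

Answer: no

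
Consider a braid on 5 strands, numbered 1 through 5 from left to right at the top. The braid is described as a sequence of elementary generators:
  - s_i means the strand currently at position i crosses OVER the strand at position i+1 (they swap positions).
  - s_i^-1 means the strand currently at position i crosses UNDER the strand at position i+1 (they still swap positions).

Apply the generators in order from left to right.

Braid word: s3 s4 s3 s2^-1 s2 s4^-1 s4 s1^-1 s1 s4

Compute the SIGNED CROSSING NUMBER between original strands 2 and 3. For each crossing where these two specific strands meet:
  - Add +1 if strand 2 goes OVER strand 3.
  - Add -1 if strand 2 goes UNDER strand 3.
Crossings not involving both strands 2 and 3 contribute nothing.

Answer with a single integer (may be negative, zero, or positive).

Gen 1: crossing 3x4. Both 2&3? no. Sum: 0
Gen 2: crossing 3x5. Both 2&3? no. Sum: 0
Gen 3: crossing 4x5. Both 2&3? no. Sum: 0
Gen 4: crossing 2x5. Both 2&3? no. Sum: 0
Gen 5: crossing 5x2. Both 2&3? no. Sum: 0
Gen 6: crossing 4x3. Both 2&3? no. Sum: 0
Gen 7: crossing 3x4. Both 2&3? no. Sum: 0
Gen 8: crossing 1x2. Both 2&3? no. Sum: 0
Gen 9: crossing 2x1. Both 2&3? no. Sum: 0
Gen 10: crossing 4x3. Both 2&3? no. Sum: 0

Answer: 0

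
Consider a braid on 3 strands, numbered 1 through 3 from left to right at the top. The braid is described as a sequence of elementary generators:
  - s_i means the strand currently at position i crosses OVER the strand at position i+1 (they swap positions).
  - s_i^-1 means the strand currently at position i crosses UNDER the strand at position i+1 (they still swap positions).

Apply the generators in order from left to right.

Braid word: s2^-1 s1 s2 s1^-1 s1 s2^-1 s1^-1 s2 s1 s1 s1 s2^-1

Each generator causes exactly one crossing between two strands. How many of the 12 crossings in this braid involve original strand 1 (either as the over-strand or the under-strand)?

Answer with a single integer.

Gen 1: crossing 2x3. Involves strand 1? no. Count so far: 0
Gen 2: crossing 1x3. Involves strand 1? yes. Count so far: 1
Gen 3: crossing 1x2. Involves strand 1? yes. Count so far: 2
Gen 4: crossing 3x2. Involves strand 1? no. Count so far: 2
Gen 5: crossing 2x3. Involves strand 1? no. Count so far: 2
Gen 6: crossing 2x1. Involves strand 1? yes. Count so far: 3
Gen 7: crossing 3x1. Involves strand 1? yes. Count so far: 4
Gen 8: crossing 3x2. Involves strand 1? no. Count so far: 4
Gen 9: crossing 1x2. Involves strand 1? yes. Count so far: 5
Gen 10: crossing 2x1. Involves strand 1? yes. Count so far: 6
Gen 11: crossing 1x2. Involves strand 1? yes. Count so far: 7
Gen 12: crossing 1x3. Involves strand 1? yes. Count so far: 8

Answer: 8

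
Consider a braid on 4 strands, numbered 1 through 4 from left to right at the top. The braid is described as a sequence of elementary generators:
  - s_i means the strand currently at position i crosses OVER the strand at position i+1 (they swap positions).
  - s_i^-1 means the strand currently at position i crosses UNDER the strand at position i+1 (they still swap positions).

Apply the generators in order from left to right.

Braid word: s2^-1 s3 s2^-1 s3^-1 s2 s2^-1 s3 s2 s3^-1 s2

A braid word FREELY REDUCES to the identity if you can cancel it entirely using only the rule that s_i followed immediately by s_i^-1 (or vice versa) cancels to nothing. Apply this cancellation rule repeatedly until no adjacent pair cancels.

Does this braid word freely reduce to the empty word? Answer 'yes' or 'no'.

Answer: yes

Derivation:
Gen 1 (s2^-1): push. Stack: [s2^-1]
Gen 2 (s3): push. Stack: [s2^-1 s3]
Gen 3 (s2^-1): push. Stack: [s2^-1 s3 s2^-1]
Gen 4 (s3^-1): push. Stack: [s2^-1 s3 s2^-1 s3^-1]
Gen 5 (s2): push. Stack: [s2^-1 s3 s2^-1 s3^-1 s2]
Gen 6 (s2^-1): cancels prior s2. Stack: [s2^-1 s3 s2^-1 s3^-1]
Gen 7 (s3): cancels prior s3^-1. Stack: [s2^-1 s3 s2^-1]
Gen 8 (s2): cancels prior s2^-1. Stack: [s2^-1 s3]
Gen 9 (s3^-1): cancels prior s3. Stack: [s2^-1]
Gen 10 (s2): cancels prior s2^-1. Stack: []
Reduced word: (empty)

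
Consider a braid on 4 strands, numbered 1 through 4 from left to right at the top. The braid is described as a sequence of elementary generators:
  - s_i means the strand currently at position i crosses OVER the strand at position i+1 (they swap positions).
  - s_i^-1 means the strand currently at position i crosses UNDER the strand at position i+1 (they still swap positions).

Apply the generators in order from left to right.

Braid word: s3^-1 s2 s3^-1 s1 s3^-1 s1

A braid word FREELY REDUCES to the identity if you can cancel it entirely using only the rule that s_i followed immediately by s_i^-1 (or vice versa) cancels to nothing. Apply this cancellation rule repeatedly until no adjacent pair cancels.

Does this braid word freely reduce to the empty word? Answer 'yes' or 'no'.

Answer: no

Derivation:
Gen 1 (s3^-1): push. Stack: [s3^-1]
Gen 2 (s2): push. Stack: [s3^-1 s2]
Gen 3 (s3^-1): push. Stack: [s3^-1 s2 s3^-1]
Gen 4 (s1): push. Stack: [s3^-1 s2 s3^-1 s1]
Gen 5 (s3^-1): push. Stack: [s3^-1 s2 s3^-1 s1 s3^-1]
Gen 6 (s1): push. Stack: [s3^-1 s2 s3^-1 s1 s3^-1 s1]
Reduced word: s3^-1 s2 s3^-1 s1 s3^-1 s1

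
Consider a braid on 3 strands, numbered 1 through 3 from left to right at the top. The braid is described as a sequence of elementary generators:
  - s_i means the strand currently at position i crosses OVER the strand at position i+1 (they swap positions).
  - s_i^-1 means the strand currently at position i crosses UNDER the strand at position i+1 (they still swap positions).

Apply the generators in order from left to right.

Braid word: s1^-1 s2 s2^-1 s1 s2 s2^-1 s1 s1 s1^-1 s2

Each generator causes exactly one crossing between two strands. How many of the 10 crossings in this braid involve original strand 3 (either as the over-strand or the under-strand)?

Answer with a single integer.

Answer: 5

Derivation:
Gen 1: crossing 1x2. Involves strand 3? no. Count so far: 0
Gen 2: crossing 1x3. Involves strand 3? yes. Count so far: 1
Gen 3: crossing 3x1. Involves strand 3? yes. Count so far: 2
Gen 4: crossing 2x1. Involves strand 3? no. Count so far: 2
Gen 5: crossing 2x3. Involves strand 3? yes. Count so far: 3
Gen 6: crossing 3x2. Involves strand 3? yes. Count so far: 4
Gen 7: crossing 1x2. Involves strand 3? no. Count so far: 4
Gen 8: crossing 2x1. Involves strand 3? no. Count so far: 4
Gen 9: crossing 1x2. Involves strand 3? no. Count so far: 4
Gen 10: crossing 1x3. Involves strand 3? yes. Count so far: 5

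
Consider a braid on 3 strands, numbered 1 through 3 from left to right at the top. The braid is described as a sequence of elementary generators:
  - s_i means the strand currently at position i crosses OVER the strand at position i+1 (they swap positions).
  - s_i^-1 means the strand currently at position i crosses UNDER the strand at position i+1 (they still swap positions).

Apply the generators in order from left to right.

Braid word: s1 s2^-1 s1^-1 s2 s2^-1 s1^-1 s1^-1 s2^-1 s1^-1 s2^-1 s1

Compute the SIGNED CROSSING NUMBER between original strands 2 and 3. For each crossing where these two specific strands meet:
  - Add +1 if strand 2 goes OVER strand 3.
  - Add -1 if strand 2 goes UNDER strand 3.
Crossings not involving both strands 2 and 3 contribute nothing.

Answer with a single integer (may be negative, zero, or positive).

Answer: 0

Derivation:
Gen 1: crossing 1x2. Both 2&3? no. Sum: 0
Gen 2: crossing 1x3. Both 2&3? no. Sum: 0
Gen 3: 2 under 3. Both 2&3? yes. Contrib: -1. Sum: -1
Gen 4: crossing 2x1. Both 2&3? no. Sum: -1
Gen 5: crossing 1x2. Both 2&3? no. Sum: -1
Gen 6: 3 under 2. Both 2&3? yes. Contrib: +1. Sum: 0
Gen 7: 2 under 3. Both 2&3? yes. Contrib: -1. Sum: -1
Gen 8: crossing 2x1. Both 2&3? no. Sum: -1
Gen 9: crossing 3x1. Both 2&3? no. Sum: -1
Gen 10: 3 under 2. Both 2&3? yes. Contrib: +1. Sum: 0
Gen 11: crossing 1x2. Both 2&3? no. Sum: 0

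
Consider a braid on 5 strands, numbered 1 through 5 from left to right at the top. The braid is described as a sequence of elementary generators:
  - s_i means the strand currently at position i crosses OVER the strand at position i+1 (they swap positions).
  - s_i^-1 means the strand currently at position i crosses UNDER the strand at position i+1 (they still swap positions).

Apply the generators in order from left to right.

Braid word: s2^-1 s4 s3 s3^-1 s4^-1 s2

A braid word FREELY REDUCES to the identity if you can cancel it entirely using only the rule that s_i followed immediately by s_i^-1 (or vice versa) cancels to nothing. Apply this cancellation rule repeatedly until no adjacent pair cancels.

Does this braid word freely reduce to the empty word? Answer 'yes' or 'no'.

Answer: yes

Derivation:
Gen 1 (s2^-1): push. Stack: [s2^-1]
Gen 2 (s4): push. Stack: [s2^-1 s4]
Gen 3 (s3): push. Stack: [s2^-1 s4 s3]
Gen 4 (s3^-1): cancels prior s3. Stack: [s2^-1 s4]
Gen 5 (s4^-1): cancels prior s4. Stack: [s2^-1]
Gen 6 (s2): cancels prior s2^-1. Stack: []
Reduced word: (empty)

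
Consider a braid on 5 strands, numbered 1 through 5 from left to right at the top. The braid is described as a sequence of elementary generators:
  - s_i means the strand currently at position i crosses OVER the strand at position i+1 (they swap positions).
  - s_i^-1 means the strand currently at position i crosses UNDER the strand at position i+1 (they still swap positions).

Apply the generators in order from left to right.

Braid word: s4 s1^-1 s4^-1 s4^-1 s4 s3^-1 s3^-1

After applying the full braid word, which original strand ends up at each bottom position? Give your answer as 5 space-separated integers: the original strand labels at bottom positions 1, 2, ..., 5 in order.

Answer: 2 1 3 4 5

Derivation:
Gen 1 (s4): strand 4 crosses over strand 5. Perm now: [1 2 3 5 4]
Gen 2 (s1^-1): strand 1 crosses under strand 2. Perm now: [2 1 3 5 4]
Gen 3 (s4^-1): strand 5 crosses under strand 4. Perm now: [2 1 3 4 5]
Gen 4 (s4^-1): strand 4 crosses under strand 5. Perm now: [2 1 3 5 4]
Gen 5 (s4): strand 5 crosses over strand 4. Perm now: [2 1 3 4 5]
Gen 6 (s3^-1): strand 3 crosses under strand 4. Perm now: [2 1 4 3 5]
Gen 7 (s3^-1): strand 4 crosses under strand 3. Perm now: [2 1 3 4 5]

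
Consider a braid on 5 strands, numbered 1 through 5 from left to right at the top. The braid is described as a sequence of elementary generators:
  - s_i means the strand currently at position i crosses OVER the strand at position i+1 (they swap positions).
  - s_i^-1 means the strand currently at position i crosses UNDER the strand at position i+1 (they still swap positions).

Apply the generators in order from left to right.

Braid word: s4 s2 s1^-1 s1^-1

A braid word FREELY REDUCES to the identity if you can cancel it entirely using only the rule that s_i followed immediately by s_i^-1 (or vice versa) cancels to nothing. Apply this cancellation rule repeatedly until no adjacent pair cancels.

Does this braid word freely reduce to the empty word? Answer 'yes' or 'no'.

Gen 1 (s4): push. Stack: [s4]
Gen 2 (s2): push. Stack: [s4 s2]
Gen 3 (s1^-1): push. Stack: [s4 s2 s1^-1]
Gen 4 (s1^-1): push. Stack: [s4 s2 s1^-1 s1^-1]
Reduced word: s4 s2 s1^-1 s1^-1

Answer: no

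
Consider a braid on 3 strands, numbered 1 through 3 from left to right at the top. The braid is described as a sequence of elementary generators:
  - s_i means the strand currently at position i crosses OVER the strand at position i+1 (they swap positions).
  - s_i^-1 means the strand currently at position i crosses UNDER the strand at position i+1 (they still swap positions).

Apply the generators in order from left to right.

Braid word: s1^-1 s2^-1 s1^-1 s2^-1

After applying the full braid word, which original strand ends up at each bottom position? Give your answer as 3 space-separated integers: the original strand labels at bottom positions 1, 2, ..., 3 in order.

Answer: 3 1 2

Derivation:
Gen 1 (s1^-1): strand 1 crosses under strand 2. Perm now: [2 1 3]
Gen 2 (s2^-1): strand 1 crosses under strand 3. Perm now: [2 3 1]
Gen 3 (s1^-1): strand 2 crosses under strand 3. Perm now: [3 2 1]
Gen 4 (s2^-1): strand 2 crosses under strand 1. Perm now: [3 1 2]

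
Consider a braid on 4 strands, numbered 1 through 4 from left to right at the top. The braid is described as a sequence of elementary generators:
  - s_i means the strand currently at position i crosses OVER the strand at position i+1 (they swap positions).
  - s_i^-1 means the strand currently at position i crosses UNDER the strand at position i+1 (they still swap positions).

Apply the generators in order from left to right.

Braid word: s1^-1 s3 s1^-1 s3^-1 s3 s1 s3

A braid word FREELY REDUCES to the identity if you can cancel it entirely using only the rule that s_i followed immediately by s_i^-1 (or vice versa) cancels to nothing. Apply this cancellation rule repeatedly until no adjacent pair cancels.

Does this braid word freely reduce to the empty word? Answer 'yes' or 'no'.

Gen 1 (s1^-1): push. Stack: [s1^-1]
Gen 2 (s3): push. Stack: [s1^-1 s3]
Gen 3 (s1^-1): push. Stack: [s1^-1 s3 s1^-1]
Gen 4 (s3^-1): push. Stack: [s1^-1 s3 s1^-1 s3^-1]
Gen 5 (s3): cancels prior s3^-1. Stack: [s1^-1 s3 s1^-1]
Gen 6 (s1): cancels prior s1^-1. Stack: [s1^-1 s3]
Gen 7 (s3): push. Stack: [s1^-1 s3 s3]
Reduced word: s1^-1 s3 s3

Answer: no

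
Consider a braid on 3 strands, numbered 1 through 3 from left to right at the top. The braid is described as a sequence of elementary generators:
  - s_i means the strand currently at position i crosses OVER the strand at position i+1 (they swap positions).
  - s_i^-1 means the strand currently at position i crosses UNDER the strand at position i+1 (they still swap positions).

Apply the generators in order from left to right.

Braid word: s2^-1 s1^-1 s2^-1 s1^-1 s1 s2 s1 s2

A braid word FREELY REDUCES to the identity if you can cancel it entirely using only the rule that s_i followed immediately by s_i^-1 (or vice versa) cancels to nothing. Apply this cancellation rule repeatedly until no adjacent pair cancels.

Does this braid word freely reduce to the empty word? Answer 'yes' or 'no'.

Gen 1 (s2^-1): push. Stack: [s2^-1]
Gen 2 (s1^-1): push. Stack: [s2^-1 s1^-1]
Gen 3 (s2^-1): push. Stack: [s2^-1 s1^-1 s2^-1]
Gen 4 (s1^-1): push. Stack: [s2^-1 s1^-1 s2^-1 s1^-1]
Gen 5 (s1): cancels prior s1^-1. Stack: [s2^-1 s1^-1 s2^-1]
Gen 6 (s2): cancels prior s2^-1. Stack: [s2^-1 s1^-1]
Gen 7 (s1): cancels prior s1^-1. Stack: [s2^-1]
Gen 8 (s2): cancels prior s2^-1. Stack: []
Reduced word: (empty)

Answer: yes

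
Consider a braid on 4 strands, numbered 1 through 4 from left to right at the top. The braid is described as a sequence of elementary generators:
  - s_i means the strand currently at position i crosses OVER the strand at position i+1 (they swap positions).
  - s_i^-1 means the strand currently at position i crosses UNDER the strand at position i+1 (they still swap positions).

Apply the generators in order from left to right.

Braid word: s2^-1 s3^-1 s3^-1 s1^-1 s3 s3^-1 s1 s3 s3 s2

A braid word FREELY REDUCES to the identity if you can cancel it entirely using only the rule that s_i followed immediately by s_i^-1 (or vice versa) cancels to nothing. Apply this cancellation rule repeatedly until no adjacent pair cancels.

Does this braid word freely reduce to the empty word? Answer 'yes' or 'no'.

Answer: yes

Derivation:
Gen 1 (s2^-1): push. Stack: [s2^-1]
Gen 2 (s3^-1): push. Stack: [s2^-1 s3^-1]
Gen 3 (s3^-1): push. Stack: [s2^-1 s3^-1 s3^-1]
Gen 4 (s1^-1): push. Stack: [s2^-1 s3^-1 s3^-1 s1^-1]
Gen 5 (s3): push. Stack: [s2^-1 s3^-1 s3^-1 s1^-1 s3]
Gen 6 (s3^-1): cancels prior s3. Stack: [s2^-1 s3^-1 s3^-1 s1^-1]
Gen 7 (s1): cancels prior s1^-1. Stack: [s2^-1 s3^-1 s3^-1]
Gen 8 (s3): cancels prior s3^-1. Stack: [s2^-1 s3^-1]
Gen 9 (s3): cancels prior s3^-1. Stack: [s2^-1]
Gen 10 (s2): cancels prior s2^-1. Stack: []
Reduced word: (empty)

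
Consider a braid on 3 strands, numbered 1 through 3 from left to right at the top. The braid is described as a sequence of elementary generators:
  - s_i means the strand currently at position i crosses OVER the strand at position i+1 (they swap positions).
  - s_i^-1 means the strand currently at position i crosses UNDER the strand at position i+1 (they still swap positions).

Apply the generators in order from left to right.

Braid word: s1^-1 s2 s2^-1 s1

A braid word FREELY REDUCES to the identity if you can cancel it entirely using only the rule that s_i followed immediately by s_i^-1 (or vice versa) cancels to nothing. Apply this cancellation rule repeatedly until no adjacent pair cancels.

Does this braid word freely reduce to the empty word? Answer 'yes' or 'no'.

Gen 1 (s1^-1): push. Stack: [s1^-1]
Gen 2 (s2): push. Stack: [s1^-1 s2]
Gen 3 (s2^-1): cancels prior s2. Stack: [s1^-1]
Gen 4 (s1): cancels prior s1^-1. Stack: []
Reduced word: (empty)

Answer: yes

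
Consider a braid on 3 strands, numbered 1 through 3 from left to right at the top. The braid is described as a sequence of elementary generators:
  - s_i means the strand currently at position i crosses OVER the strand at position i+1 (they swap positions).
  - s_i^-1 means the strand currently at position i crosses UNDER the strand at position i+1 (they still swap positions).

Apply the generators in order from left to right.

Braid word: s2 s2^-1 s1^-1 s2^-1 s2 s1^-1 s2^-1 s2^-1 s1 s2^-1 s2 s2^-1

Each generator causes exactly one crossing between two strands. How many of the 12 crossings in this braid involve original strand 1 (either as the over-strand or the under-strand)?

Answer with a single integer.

Answer: 8

Derivation:
Gen 1: crossing 2x3. Involves strand 1? no. Count so far: 0
Gen 2: crossing 3x2. Involves strand 1? no. Count so far: 0
Gen 3: crossing 1x2. Involves strand 1? yes. Count so far: 1
Gen 4: crossing 1x3. Involves strand 1? yes. Count so far: 2
Gen 5: crossing 3x1. Involves strand 1? yes. Count so far: 3
Gen 6: crossing 2x1. Involves strand 1? yes. Count so far: 4
Gen 7: crossing 2x3. Involves strand 1? no. Count so far: 4
Gen 8: crossing 3x2. Involves strand 1? no. Count so far: 4
Gen 9: crossing 1x2. Involves strand 1? yes. Count so far: 5
Gen 10: crossing 1x3. Involves strand 1? yes. Count so far: 6
Gen 11: crossing 3x1. Involves strand 1? yes. Count so far: 7
Gen 12: crossing 1x3. Involves strand 1? yes. Count so far: 8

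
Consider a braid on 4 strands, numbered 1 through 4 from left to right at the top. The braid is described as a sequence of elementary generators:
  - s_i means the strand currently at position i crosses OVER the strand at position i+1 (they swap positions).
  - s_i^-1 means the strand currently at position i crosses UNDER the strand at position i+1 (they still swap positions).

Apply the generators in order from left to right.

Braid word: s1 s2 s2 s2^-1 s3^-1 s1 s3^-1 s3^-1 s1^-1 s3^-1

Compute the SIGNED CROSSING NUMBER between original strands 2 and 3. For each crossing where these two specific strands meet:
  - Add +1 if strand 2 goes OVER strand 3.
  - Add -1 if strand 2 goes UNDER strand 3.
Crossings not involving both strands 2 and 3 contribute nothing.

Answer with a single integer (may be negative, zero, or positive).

Gen 1: crossing 1x2. Both 2&3? no. Sum: 0
Gen 2: crossing 1x3. Both 2&3? no. Sum: 0
Gen 3: crossing 3x1. Both 2&3? no. Sum: 0
Gen 4: crossing 1x3. Both 2&3? no. Sum: 0
Gen 5: crossing 1x4. Both 2&3? no. Sum: 0
Gen 6: 2 over 3. Both 2&3? yes. Contrib: +1. Sum: 1
Gen 7: crossing 4x1. Both 2&3? no. Sum: 1
Gen 8: crossing 1x4. Both 2&3? no. Sum: 1
Gen 9: 3 under 2. Both 2&3? yes. Contrib: +1. Sum: 2
Gen 10: crossing 4x1. Both 2&3? no. Sum: 2

Answer: 2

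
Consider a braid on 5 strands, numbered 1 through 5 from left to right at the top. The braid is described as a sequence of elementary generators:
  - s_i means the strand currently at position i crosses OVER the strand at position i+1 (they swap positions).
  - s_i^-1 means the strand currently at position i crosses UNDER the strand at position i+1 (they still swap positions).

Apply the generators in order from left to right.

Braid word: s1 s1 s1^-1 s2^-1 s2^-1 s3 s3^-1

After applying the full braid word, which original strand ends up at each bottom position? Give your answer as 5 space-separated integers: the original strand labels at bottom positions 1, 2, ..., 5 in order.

Gen 1 (s1): strand 1 crosses over strand 2. Perm now: [2 1 3 4 5]
Gen 2 (s1): strand 2 crosses over strand 1. Perm now: [1 2 3 4 5]
Gen 3 (s1^-1): strand 1 crosses under strand 2. Perm now: [2 1 3 4 5]
Gen 4 (s2^-1): strand 1 crosses under strand 3. Perm now: [2 3 1 4 5]
Gen 5 (s2^-1): strand 3 crosses under strand 1. Perm now: [2 1 3 4 5]
Gen 6 (s3): strand 3 crosses over strand 4. Perm now: [2 1 4 3 5]
Gen 7 (s3^-1): strand 4 crosses under strand 3. Perm now: [2 1 3 4 5]

Answer: 2 1 3 4 5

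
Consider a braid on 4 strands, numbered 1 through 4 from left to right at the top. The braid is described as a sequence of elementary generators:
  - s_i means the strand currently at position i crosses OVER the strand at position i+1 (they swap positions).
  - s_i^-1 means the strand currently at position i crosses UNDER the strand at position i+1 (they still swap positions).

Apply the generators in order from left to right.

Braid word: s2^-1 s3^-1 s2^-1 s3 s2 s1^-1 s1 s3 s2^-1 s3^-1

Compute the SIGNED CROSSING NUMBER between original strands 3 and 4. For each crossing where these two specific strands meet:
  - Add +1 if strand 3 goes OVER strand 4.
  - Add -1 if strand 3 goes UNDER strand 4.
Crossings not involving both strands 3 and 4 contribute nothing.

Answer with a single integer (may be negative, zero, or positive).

Gen 1: crossing 2x3. Both 3&4? no. Sum: 0
Gen 2: crossing 2x4. Both 3&4? no. Sum: 0
Gen 3: 3 under 4. Both 3&4? yes. Contrib: -1. Sum: -1
Gen 4: crossing 3x2. Both 3&4? no. Sum: -1
Gen 5: crossing 4x2. Both 3&4? no. Sum: -1
Gen 6: crossing 1x2. Both 3&4? no. Sum: -1
Gen 7: crossing 2x1. Both 3&4? no. Sum: -1
Gen 8: 4 over 3. Both 3&4? yes. Contrib: -1. Sum: -2
Gen 9: crossing 2x3. Both 3&4? no. Sum: -2
Gen 10: crossing 2x4. Both 3&4? no. Sum: -2

Answer: -2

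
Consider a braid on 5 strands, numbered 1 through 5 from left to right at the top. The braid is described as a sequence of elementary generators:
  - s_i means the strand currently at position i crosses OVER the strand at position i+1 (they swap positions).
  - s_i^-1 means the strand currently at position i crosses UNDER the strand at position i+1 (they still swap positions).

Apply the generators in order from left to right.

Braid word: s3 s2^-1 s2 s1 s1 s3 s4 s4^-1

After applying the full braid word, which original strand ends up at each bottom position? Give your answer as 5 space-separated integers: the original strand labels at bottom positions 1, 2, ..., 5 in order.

Answer: 1 2 3 4 5

Derivation:
Gen 1 (s3): strand 3 crosses over strand 4. Perm now: [1 2 4 3 5]
Gen 2 (s2^-1): strand 2 crosses under strand 4. Perm now: [1 4 2 3 5]
Gen 3 (s2): strand 4 crosses over strand 2. Perm now: [1 2 4 3 5]
Gen 4 (s1): strand 1 crosses over strand 2. Perm now: [2 1 4 3 5]
Gen 5 (s1): strand 2 crosses over strand 1. Perm now: [1 2 4 3 5]
Gen 6 (s3): strand 4 crosses over strand 3. Perm now: [1 2 3 4 5]
Gen 7 (s4): strand 4 crosses over strand 5. Perm now: [1 2 3 5 4]
Gen 8 (s4^-1): strand 5 crosses under strand 4. Perm now: [1 2 3 4 5]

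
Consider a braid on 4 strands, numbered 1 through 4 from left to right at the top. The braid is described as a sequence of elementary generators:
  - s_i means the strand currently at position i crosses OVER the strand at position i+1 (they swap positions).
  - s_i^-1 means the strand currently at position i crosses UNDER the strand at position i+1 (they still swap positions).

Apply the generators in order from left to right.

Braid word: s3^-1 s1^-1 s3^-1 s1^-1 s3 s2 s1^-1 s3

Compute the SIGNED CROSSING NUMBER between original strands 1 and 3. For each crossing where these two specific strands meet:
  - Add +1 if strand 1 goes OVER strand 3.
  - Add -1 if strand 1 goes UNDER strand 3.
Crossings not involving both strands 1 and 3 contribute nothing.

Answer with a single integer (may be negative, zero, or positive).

Answer: 0

Derivation:
Gen 1: crossing 3x4. Both 1&3? no. Sum: 0
Gen 2: crossing 1x2. Both 1&3? no. Sum: 0
Gen 3: crossing 4x3. Both 1&3? no. Sum: 0
Gen 4: crossing 2x1. Both 1&3? no. Sum: 0
Gen 5: crossing 3x4. Both 1&3? no. Sum: 0
Gen 6: crossing 2x4. Both 1&3? no. Sum: 0
Gen 7: crossing 1x4. Both 1&3? no. Sum: 0
Gen 8: crossing 2x3. Both 1&3? no. Sum: 0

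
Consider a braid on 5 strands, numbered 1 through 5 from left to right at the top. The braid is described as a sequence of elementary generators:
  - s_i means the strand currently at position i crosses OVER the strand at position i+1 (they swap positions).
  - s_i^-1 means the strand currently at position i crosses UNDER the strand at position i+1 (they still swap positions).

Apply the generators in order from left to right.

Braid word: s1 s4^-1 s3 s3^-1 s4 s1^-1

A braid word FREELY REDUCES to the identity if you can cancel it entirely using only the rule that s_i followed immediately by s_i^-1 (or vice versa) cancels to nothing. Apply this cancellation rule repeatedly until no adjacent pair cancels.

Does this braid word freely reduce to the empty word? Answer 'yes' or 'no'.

Answer: yes

Derivation:
Gen 1 (s1): push. Stack: [s1]
Gen 2 (s4^-1): push. Stack: [s1 s4^-1]
Gen 3 (s3): push. Stack: [s1 s4^-1 s3]
Gen 4 (s3^-1): cancels prior s3. Stack: [s1 s4^-1]
Gen 5 (s4): cancels prior s4^-1. Stack: [s1]
Gen 6 (s1^-1): cancels prior s1. Stack: []
Reduced word: (empty)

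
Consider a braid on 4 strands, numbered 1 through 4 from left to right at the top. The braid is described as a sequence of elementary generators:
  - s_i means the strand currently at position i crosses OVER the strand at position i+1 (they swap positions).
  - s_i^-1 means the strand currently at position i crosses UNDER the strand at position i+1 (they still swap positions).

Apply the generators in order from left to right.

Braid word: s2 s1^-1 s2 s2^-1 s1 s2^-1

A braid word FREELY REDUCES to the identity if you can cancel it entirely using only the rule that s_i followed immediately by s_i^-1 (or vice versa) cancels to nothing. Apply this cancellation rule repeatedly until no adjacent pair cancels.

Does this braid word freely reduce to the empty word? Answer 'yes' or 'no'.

Answer: yes

Derivation:
Gen 1 (s2): push. Stack: [s2]
Gen 2 (s1^-1): push. Stack: [s2 s1^-1]
Gen 3 (s2): push. Stack: [s2 s1^-1 s2]
Gen 4 (s2^-1): cancels prior s2. Stack: [s2 s1^-1]
Gen 5 (s1): cancels prior s1^-1. Stack: [s2]
Gen 6 (s2^-1): cancels prior s2. Stack: []
Reduced word: (empty)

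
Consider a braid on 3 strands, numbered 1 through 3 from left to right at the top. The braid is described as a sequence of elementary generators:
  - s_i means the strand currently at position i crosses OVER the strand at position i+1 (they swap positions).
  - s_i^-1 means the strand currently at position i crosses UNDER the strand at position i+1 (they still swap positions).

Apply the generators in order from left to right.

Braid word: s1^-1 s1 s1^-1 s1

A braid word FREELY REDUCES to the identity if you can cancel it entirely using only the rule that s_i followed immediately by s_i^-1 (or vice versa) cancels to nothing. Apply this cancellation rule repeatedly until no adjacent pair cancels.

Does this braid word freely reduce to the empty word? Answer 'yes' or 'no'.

Answer: yes

Derivation:
Gen 1 (s1^-1): push. Stack: [s1^-1]
Gen 2 (s1): cancels prior s1^-1. Stack: []
Gen 3 (s1^-1): push. Stack: [s1^-1]
Gen 4 (s1): cancels prior s1^-1. Stack: []
Reduced word: (empty)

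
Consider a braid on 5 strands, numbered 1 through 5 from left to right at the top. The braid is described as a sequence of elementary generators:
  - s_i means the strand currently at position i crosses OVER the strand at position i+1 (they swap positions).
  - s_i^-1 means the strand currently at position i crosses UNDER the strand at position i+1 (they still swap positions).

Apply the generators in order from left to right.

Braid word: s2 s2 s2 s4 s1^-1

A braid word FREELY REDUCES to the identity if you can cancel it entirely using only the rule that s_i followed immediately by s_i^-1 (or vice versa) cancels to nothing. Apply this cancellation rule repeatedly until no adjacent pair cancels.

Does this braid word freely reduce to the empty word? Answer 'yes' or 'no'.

Gen 1 (s2): push. Stack: [s2]
Gen 2 (s2): push. Stack: [s2 s2]
Gen 3 (s2): push. Stack: [s2 s2 s2]
Gen 4 (s4): push. Stack: [s2 s2 s2 s4]
Gen 5 (s1^-1): push. Stack: [s2 s2 s2 s4 s1^-1]
Reduced word: s2 s2 s2 s4 s1^-1

Answer: no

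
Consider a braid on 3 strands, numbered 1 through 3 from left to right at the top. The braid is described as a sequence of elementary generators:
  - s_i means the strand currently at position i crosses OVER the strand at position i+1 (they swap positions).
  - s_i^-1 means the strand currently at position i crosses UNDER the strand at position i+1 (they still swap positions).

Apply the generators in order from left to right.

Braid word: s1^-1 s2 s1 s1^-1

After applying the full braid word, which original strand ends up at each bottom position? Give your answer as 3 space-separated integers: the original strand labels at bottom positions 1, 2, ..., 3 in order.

Answer: 2 3 1

Derivation:
Gen 1 (s1^-1): strand 1 crosses under strand 2. Perm now: [2 1 3]
Gen 2 (s2): strand 1 crosses over strand 3. Perm now: [2 3 1]
Gen 3 (s1): strand 2 crosses over strand 3. Perm now: [3 2 1]
Gen 4 (s1^-1): strand 3 crosses under strand 2. Perm now: [2 3 1]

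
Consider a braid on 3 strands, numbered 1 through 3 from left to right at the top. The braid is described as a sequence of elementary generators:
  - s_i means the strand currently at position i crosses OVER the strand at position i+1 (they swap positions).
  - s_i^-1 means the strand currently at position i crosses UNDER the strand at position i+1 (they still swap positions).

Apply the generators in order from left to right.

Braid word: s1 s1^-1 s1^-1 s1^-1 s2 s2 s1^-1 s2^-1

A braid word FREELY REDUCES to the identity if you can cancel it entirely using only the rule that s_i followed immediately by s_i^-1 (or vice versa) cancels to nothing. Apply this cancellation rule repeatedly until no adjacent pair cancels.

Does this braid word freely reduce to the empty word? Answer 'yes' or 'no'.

Gen 1 (s1): push. Stack: [s1]
Gen 2 (s1^-1): cancels prior s1. Stack: []
Gen 3 (s1^-1): push. Stack: [s1^-1]
Gen 4 (s1^-1): push. Stack: [s1^-1 s1^-1]
Gen 5 (s2): push. Stack: [s1^-1 s1^-1 s2]
Gen 6 (s2): push. Stack: [s1^-1 s1^-1 s2 s2]
Gen 7 (s1^-1): push. Stack: [s1^-1 s1^-1 s2 s2 s1^-1]
Gen 8 (s2^-1): push. Stack: [s1^-1 s1^-1 s2 s2 s1^-1 s2^-1]
Reduced word: s1^-1 s1^-1 s2 s2 s1^-1 s2^-1

Answer: no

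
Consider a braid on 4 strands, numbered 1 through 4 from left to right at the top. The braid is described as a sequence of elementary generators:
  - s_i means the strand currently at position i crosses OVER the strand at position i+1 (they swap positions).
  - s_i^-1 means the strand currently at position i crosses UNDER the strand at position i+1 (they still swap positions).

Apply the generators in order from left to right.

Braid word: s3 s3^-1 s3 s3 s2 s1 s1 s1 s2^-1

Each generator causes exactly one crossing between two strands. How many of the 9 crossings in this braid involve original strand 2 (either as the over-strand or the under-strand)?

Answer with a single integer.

Gen 1: crossing 3x4. Involves strand 2? no. Count so far: 0
Gen 2: crossing 4x3. Involves strand 2? no. Count so far: 0
Gen 3: crossing 3x4. Involves strand 2? no. Count so far: 0
Gen 4: crossing 4x3. Involves strand 2? no. Count so far: 0
Gen 5: crossing 2x3. Involves strand 2? yes. Count so far: 1
Gen 6: crossing 1x3. Involves strand 2? no. Count so far: 1
Gen 7: crossing 3x1. Involves strand 2? no. Count so far: 1
Gen 8: crossing 1x3. Involves strand 2? no. Count so far: 1
Gen 9: crossing 1x2. Involves strand 2? yes. Count so far: 2

Answer: 2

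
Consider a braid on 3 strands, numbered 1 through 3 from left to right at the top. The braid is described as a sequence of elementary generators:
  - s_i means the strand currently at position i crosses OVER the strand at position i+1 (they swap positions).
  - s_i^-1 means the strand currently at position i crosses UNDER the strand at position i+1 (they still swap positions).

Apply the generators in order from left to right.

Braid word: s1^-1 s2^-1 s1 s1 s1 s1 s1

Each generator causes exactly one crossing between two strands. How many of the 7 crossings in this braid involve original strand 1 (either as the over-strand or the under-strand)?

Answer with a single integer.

Answer: 2

Derivation:
Gen 1: crossing 1x2. Involves strand 1? yes. Count so far: 1
Gen 2: crossing 1x3. Involves strand 1? yes. Count so far: 2
Gen 3: crossing 2x3. Involves strand 1? no. Count so far: 2
Gen 4: crossing 3x2. Involves strand 1? no. Count so far: 2
Gen 5: crossing 2x3. Involves strand 1? no. Count so far: 2
Gen 6: crossing 3x2. Involves strand 1? no. Count so far: 2
Gen 7: crossing 2x3. Involves strand 1? no. Count so far: 2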